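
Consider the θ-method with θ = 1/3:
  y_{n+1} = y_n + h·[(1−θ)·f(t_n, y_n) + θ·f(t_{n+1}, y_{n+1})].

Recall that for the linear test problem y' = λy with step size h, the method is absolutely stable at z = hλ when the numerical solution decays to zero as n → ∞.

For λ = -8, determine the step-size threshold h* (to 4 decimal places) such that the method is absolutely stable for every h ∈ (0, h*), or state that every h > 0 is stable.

Test eqn y'=λy, z=hλ:
  y_{n+1} = y_n + z·[2/3·y_n + 1/3·y_{n+1}] ⇒ (1 − 1/3z)y_{n+1} = (1 + 2/3z)y_n
  R(z) = (1 + 2/3z)/(1 − 1/3z).

Boundary: |R(x)|=1, x<0.
x=-1.08: |R|=0.2059
R=−1: 1+2/3x = −1+1/3x ⇒ -1/3x=2 ⇒ x=2/(-1/3)=-6.0000
Confirm numerically:
  x=-5.447: |R|=0.93453 <1
  x=-5.065: |R|=0.88407 <1
  x=-4.736: |R|=0.83661 <1
  x=-6.524: |R|=1.05502 >1
  x=-6.495: |R|=1.05213 >1
  x=-6.492: |R|=1.05183 >1
So |R|<1 on (-6.0000, 0).

(-6.0000,0); λ=-8 ⇒ h* = (6)/8 = 0.7500.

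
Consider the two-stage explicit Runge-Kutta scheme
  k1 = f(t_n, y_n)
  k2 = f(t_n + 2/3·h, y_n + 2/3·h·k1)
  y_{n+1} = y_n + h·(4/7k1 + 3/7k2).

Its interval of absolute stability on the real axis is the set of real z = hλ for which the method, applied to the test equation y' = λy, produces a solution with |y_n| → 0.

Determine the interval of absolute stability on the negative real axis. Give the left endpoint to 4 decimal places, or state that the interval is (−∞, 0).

(-3.5000, 0).

On y'=λy, z=hλ:
  k1=λy_n ⇒ h·k1=z·y_n;  k2=λ(1+2/3z)y_n ⇒ h·k2=z(1+2/3z)y_n
  y_{n+1}/y_n = 1 + 4/7z + 3/7z(1+2/3z) = 1 + z + 2/7z²
  so R(z) = 1 + z + 2/7z².

Find x<0 with |R(x)|<1.
x=-0.89: |R|=0.3363
R=1: x+2/7x²=0 ⇒ x=−7/2=-3.5000; min R=1−1/(4·2/7)=0.1250>−1
Confirm numerically:
  x=-3.057: |R|=0.61307 <1
  x=-2.746: |R|=0.40843 <1
  x=-1.444: |R|=0.15175 <1
  x=-3.902: |R|=1.44817 >1
  x=-3.807: |R|=1.33393 >1
  x=-3.750: |R|=1.26786 >1
Interval (-3.5000, 0).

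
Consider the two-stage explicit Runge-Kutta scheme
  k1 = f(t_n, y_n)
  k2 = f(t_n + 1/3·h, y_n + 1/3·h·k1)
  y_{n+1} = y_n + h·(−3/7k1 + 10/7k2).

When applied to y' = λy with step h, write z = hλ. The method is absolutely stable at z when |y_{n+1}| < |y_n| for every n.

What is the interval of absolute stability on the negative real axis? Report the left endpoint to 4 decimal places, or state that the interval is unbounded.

(-2.1000, 0).

On y'=λy, z=hλ:
  k1=λy_n ⇒ h·k1=z·y_n;  k2=λ(1+1/3z)y_n ⇒ h·k2=z(1+1/3z)y_n
  y_{n+1}/y_n = 1 − 3/7z + 10/7z(1+1/3z) = 1 + z + 10/21z²
  so R(z) = 1 + z + 10/21z².

Solve |R(x)|<1 on ℝ⁻.
x=-0.8: |R|=0.5048
R=1: x+10/21x²=0 ⇒ x=−21/10=-2.1000; min R=1−1/(4·10/21)=0.4750>−1
Confirm numerically:
  x=-1.916: |R|=0.83212 <1
  x=-1.387: |R|=0.52908 <1
  x=-1.191: |R|=0.48447 <1
  x=-1.003: |R|=0.47605 <1
  x=-2.442: |R|=1.39770 >1
  x=-2.312: |R|=1.23340 >1
Interval (-2.1000, 0).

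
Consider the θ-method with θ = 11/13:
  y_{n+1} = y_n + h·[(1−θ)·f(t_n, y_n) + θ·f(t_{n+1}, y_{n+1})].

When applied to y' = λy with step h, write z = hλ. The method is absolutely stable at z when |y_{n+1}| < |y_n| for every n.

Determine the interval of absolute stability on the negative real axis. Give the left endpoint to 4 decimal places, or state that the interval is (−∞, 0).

Test eqn y'=λy, z=hλ:
  y_{n+1} = y_n + z·[2/13·y_n + 11/13·y_{n+1}] ⇒ (1 − 11/13z)y_{n+1} = (1 + 2/13z)y_n
  R(z) = (1 + 2/13z)/(1 − 11/13z).

Boundary: |R(x)|=1, x<0.
x=-0.97: |R|=0.4673
x=-2: |R|=0.2571
x=-10: |R|=0.0569
x=-100: |R|=0.1680
θ=11/13≥1/2 ⇒ |1+2/13x|<|1−11/13x| ∀x<0 ⇒ unbounded interval.

(−∞, 0) — no finite endpoint.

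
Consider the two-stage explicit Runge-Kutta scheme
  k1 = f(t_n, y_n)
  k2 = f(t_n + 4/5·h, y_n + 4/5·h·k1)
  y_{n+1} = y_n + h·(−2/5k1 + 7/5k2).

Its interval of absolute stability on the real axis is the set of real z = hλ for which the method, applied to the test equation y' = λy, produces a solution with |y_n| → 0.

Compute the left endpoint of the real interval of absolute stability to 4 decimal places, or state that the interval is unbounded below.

z* = -0.8929.

Test eqn y'=λy, z=hλ:
  k1=λy_n ⇒ h·k1=z·y_n;  k2=λ(1+4/5z)y_n ⇒ h·k2=z(1+4/5z)y_n
  y_{n+1}/y_n = 1 − 2/5z + 7/5z(1+4/5z) = 1 + z + 28/25z²
  R(z) = 1 + z + 28/25z².

Solve |R(x)|<1 on ℝ⁻.
x=-1.77: |R|=2.7388
R=1: x+28/25x²=0 ⇒ x=−25/28=-0.8929; min R=1−1/(4·28/25)=0.7768>−1
Confirm numerically:
  x=-0.663: |R|=0.82932 <1
  x=-0.479: |R|=0.77797 <1
  x=-0.439: |R|=0.77685 <1
  x=-0.385: |R|=0.78101 <1
  x=-1.350: |R|=1.69120 >1
  x=-1.190: |R|=1.39603 >1
  x=-1.144: |R|=1.32178 >1
Interval (-0.8929, 0).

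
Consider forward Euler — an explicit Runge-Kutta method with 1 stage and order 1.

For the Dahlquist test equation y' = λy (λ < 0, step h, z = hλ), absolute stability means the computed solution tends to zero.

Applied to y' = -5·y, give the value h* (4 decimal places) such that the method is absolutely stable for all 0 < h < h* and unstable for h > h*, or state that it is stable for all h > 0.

(-2.0000,0); λ=-5 ⇒ h* = 0.4000.

With y'=λy (z=hλ):
  order 1, 1-stage ⇒ R(z)=1+z
  (e.g. R(-0.59)=0.41000, |R|=0.41000)

Boundary: |R(x)|=1, x<0.
x=-0.59: |R|=0.4100
|R(-1.96)|=0.9600 |R(-1.86)|=0.8600 |R(-0.52)|=0.4800
Bisect:
  x_lo=-2.3931 |R|=1.3931  x_hi=-0.2382 |R|=0.7618
  mid=-1.31562 |R|=0.31562 →hi
  mid=-1.85435 |R|=0.85435 →hi
  mid=-2.12371 |R|=1.12371 →lo
  mid=-1.98903 |R|=0.98903 →hi
  mid=-2.05637 |R|=1.05637 →lo
  mid=-2.02270 |R|=1.02270 →lo
  mid=-2.00586 |R|=1.00586 →lo
  mid=-1.99745 |R|=0.99745 →hi
  mid=-2.00165 |R|=1.00165 →lo
  mid=-1.99955 |R|=0.99955 →hi
  ...
  [-2.00008,-1.99994] ⇒ x*=-2.0000
So |R|<1 on (-2.0000, 0).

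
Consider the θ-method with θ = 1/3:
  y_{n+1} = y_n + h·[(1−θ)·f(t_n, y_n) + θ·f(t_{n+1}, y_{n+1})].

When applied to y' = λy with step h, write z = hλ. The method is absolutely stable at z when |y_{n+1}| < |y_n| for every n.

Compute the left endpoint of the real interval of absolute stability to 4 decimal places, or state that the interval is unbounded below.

left endpoint -6.0000.

Test eqn y'=λy, z=hλ:
  y_{n+1} = y_n + z·[2/3·y_n + 1/3·y_{n+1}] ⇒ (1 − 1/3z)y_{n+1} = (1 + 2/3z)y_n
  R(z) = (1 + 2/3z)/(1 − 1/3z).

Boundary: |R(x)|=1, x<0.
x=-0.62: |R|=0.4862
R=−1: 1+2/3x = −1+1/3x ⇒ -1/3x=2 ⇒ x=2/(-1/3)=-6.0000
Confirm numerically:
  x=-5.023: |R|=0.87823 <1
  x=-4.621: |R|=0.81905 <1
  x=-4.089: |R|=0.73043 <1
  x=-3.130: |R|=0.53181 <1
  x=-6.356: |R|=1.03805 >1
  x=-6.051: |R|=1.00563 >1
Stable set (-6.0000, 0).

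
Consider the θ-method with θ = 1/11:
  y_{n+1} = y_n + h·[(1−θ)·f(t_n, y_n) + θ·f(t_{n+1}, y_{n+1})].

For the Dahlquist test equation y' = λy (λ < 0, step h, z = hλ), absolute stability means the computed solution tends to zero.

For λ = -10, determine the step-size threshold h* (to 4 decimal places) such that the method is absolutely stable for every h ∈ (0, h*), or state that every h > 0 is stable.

With y'=λy (z=hλ):
  y_{n+1} = y_n + z·[10/11·y_n + 1/11·y_{n+1}] ⇒ (1 − 1/11z)y_{n+1} = (1 + 10/11z)y_n
  ⇒ R(z) = (1 + 10/11z)/(1 − 1/11z).

Find x<0 with |R(x)|<1.
x=-0.5: |R|=0.5217
R=−1: 1+10/11x = −1+1/11x ⇒ -9/11x=2 ⇒ x=2/(-9/11)=-2.4444
Confirm numerically:
  x=-2.424: |R|=0.98629 <1
  x=-2.118: |R|=0.77603 <1
  x=-1.220: |R|=0.09820 <1
  x=-1.154: |R|=0.04443 <1
  x=-3.002: |R|=1.35838 >1
  x=-2.577: |R|=1.08787 >1
Stable set (-2.4444, 0).

(-2.4444,0); λ=-10 ⇒ h* = (22/9)/10 = 0.2444.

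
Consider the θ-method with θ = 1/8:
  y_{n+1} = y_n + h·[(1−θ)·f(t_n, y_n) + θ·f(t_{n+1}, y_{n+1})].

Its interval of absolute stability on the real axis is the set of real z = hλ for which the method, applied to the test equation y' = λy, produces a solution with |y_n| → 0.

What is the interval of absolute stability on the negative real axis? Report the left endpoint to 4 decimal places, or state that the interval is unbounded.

(-2.6667, 0).

Set f=λy, z=hλ:
  y_{n+1} = y_n + z·[7/8·y_n + 1/8·y_{n+1}] ⇒ (1 − 1/8z)y_{n+1} = (1 + 7/8z)y_n
  R(z) = (1 + 7/8z)/(1 − 1/8z).

Need |R(x)|<1, x<0.
x=-1.5: |R|=0.2632
R=−1: 1+7/8x = −1+1/8x ⇒ -3/4x=2 ⇒ x=2/(-3/4)=-2.6667
Confirm numerically:
  x=-2.508: |R|=0.90940 <1
  x=-2.377: |R|=0.83251 <1
  x=-1.918: |R|=0.54709 <1
  x=-1.170: |R|=0.02072 <1
  x=-3.146: |R|=1.25803 >1
  x=-3.104: |R|=1.23631 >1
  x=-2.715: |R|=1.02706 >1
So |R|<1 on (-2.6667, 0).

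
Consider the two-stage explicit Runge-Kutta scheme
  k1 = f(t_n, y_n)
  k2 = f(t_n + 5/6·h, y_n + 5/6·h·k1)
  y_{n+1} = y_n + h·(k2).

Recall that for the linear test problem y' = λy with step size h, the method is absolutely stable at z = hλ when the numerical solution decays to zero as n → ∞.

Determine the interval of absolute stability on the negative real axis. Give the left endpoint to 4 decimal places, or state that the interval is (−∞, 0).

On y'=λy, z=hλ:
  k1=λy_n ⇒ h·k1=z·y_n;  k2=λ(1+5/6z)y_n ⇒ h·k2=z(1+5/6z)y_n
  y_{n+1}/y_n = 1 + z(1+5/6z) = 1 + z + 5/6z²
  Hence R(z) = 1 + z + 5/6z².

Solve |R(x)|<1 on ℝ⁻.
x=-1.62: |R|=1.5670
R=1: x+5/6x²=0 ⇒ x=−6/5=-1.2000; min R=1−1/(4·5/6)=0.7000>−1
Confirm numerically:
  x=-1.105: |R|=0.91252 <1
  x=-1.044: |R|=0.86428 <1
  x=-0.926: |R|=0.78856 <1
  x=-0.702: |R|=0.70867 <1
  x=-1.665: |R|=1.64519 >1
  x=-1.372: |R|=1.19665 >1
  x=-1.338: |R|=1.15387 >1
Interval (-1.2000, 0).

z∈(-1.2000,0).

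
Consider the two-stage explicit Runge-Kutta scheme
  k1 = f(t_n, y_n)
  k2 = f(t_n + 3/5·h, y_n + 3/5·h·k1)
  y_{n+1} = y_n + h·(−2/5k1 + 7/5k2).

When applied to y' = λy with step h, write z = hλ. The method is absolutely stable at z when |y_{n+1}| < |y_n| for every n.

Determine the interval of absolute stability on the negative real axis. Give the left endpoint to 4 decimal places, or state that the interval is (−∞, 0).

On y'=λy, z=hλ:
  k1=λy_n ⇒ h·k1=z·y_n;  k2=λ(1+3/5z)y_n ⇒ h·k2=z(1+3/5z)y_n
  y_{n+1}/y_n = 1 − 2/5z + 7/5z(1+3/5z) = 1 + z + 21/25z²
  R(z) = 1 + z + 21/25z².

Need |R(x)|<1, x<0.
x=-1.03: |R|=0.8612
R=1: x+21/25x²=0 ⇒ x=−25/21=-1.1905; min R=1−1/(4·21/25)=0.7024>−1
Confirm numerically:
  x=-0.946: |R|=0.80573 <1
  x=-0.619: |R|=0.70286 <1
  x=-0.612: |R|=0.70262 <1
  x=-1.429: |R|=1.28631 >1
  x=-1.398: |R|=1.24370 >1
  x=-1.349: |R|=1.17963 >1
Stable set (-1.1905, 0).

(-1.1905, 0).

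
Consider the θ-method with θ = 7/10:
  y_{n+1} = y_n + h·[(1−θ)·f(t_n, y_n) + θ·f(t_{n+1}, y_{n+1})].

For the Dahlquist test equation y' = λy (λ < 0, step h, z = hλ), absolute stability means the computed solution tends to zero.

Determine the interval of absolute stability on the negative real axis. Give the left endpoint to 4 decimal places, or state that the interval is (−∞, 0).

unbounded; (−∞, 0).

With y'=λy (z=hλ):
  y_{n+1} = y_n + z·[3/10·y_n + 7/10·y_{n+1}] ⇒ (1 − 7/10z)y_{n+1} = (1 + 3/10z)y_n
  so R(z) = (1 + 3/10z)/(1 − 7/10z).

Need |R(x)|<1, x<0.
x=-0.38: |R|=0.6998
x=-2: |R|=0.1667
x=-10: |R|=0.2500
x=-100: |R|=0.4085
θ=7/10≥1/2 ⇒ |1+3/10x|<|1−7/10x| ∀x<0 ⇒ interval (−∞,0).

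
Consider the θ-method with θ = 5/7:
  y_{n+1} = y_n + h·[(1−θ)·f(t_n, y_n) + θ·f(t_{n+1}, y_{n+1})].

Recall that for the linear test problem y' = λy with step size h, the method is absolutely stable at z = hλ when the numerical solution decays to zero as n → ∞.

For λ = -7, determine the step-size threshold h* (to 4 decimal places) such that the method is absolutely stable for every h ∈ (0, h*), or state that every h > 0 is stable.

With y'=λy (z=hλ):
  y_{n+1} = y_n + z·[2/7·y_n + 5/7·y_{n+1}] ⇒ (1 − 5/7z)y_{n+1} = (1 + 2/7z)y_n
  R(z) = (1 + 2/7z)/(1 − 5/7z).

Find x<0 with |R(x)|<1.
x=-1.59: |R|=0.2555
x=-2: |R|=0.1765
x=-10: |R|=0.2281
x=-100: |R|=0.3807
θ=5/7≥1/2 ⇒ |1+2/7x|<|1−5/7x| ∀x<0 ⇒ stable on all of ℝ⁻.

unbounded; (−∞, 0). Any h>0 works for λ=-7.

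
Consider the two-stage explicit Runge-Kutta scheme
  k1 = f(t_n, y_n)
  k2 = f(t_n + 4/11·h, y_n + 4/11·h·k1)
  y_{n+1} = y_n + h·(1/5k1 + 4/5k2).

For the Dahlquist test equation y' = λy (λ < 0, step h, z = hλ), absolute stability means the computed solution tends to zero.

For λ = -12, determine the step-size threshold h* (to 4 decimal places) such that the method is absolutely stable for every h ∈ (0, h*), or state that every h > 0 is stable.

With y'=λy (z=hλ):
  k1=λy_n ⇒ h·k1=z·y_n;  k2=λ(1+4/11z)y_n ⇒ h·k2=z(1+4/11z)y_n
  y_{n+1}/y_n = 1 + 1/5z + 4/5z(1+4/11z) = 1 + z + 16/55z²
  R(z) = 1 + z + 16/55z².

Boundary: |R(x)|=1, x<0.
x=-0.85: |R|=0.3602
R=1: x+16/55x²=0 ⇒ x=−55/16=-3.4375; min R=1−1/(4·16/55)=0.1406>−1
Confirm numerically:
  x=-3.347: |R|=0.91188 <1
  x=-2.998: |R|=0.61669 <1
  x=-1.935: |R|=0.15423 <1
  x=-1.508: |R|=0.15355 <1
  x=-3.925: |R|=1.55664 >1
  x=-3.703: |R|=1.28601 >1
Stable set (-3.4375, 0).

(-3.4375,0); λ=-12 ⇒ h* = (55/16)/12 = 0.2865.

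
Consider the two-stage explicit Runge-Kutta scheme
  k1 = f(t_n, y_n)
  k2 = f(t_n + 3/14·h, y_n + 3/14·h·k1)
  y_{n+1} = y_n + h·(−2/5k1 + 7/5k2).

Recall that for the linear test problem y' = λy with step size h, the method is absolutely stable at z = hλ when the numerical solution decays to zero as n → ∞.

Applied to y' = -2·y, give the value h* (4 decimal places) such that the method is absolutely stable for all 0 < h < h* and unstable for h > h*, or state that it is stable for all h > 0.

Test eqn y'=λy, z=hλ:
  k1=λy_n ⇒ h·k1=z·y_n;  k2=λ(1+3/14z)y_n ⇒ h·k2=z(1+3/14z)y_n
  y_{n+1}/y_n = 1 − 2/5z + 7/5z(1+3/14z) = 1 + z + 3/10z²
  R(z) = 1 + z + 3/10z².

Need |R(x)|<1, x<0.
x=-0.91: |R|=0.3384
R=1: x+3/10x²=0 ⇒ x=−10/3=-3.3333; min R=1−1/(4·3/10)=0.1667>−1
Confirm numerically:
  x=-2.838: |R|=0.57827 <1
  x=-2.071: |R|=0.21571 <1
  x=-1.731: |R|=0.16791 <1
  x=-3.864: |R|=1.61515 >1
  x=-3.660: |R|=1.35868 >1
  x=-3.633: |R|=1.32661 >1
Stable set (-3.3333, 0).

(-3.3333,0); λ=-2 ⇒ h* = (10/3)/2 = 1.6667.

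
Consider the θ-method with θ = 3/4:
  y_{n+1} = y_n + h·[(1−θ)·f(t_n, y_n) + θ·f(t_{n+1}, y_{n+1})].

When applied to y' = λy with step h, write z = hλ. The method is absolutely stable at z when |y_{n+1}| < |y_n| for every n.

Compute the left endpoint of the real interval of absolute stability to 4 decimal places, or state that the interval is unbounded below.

Set f=λy, z=hλ:
  y_{n+1} = y_n + z·[1/4·y_n + 3/4·y_{n+1}] ⇒ (1 − 3/4z)y_{n+1} = (1 + 1/4z)y_n
  R(z) = (1 + 1/4z)/(1 − 3/4z).

Need |R(x)|<1, x<0.
x=-1.7: |R|=0.2527
x=-2: |R|=0.2000
x=-10: |R|=0.1765
x=-100: |R|=0.3158
θ=3/4≥1/2 ⇒ |1+1/4x|<|1−3/4x| ∀x<0 ⇒ unbounded interval.

unbounded; (−∞, 0).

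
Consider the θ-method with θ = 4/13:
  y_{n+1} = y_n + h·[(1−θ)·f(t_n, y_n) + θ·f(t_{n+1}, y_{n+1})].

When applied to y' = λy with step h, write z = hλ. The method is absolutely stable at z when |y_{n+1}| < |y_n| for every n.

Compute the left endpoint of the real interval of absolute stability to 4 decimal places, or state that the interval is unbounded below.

Test eqn y'=λy, z=hλ:
  y_{n+1} = y_n + z·[9/13·y_n + 4/13·y_{n+1}] ⇒ (1 − 4/13z)y_{n+1} = (1 + 9/13z)y_n
  R(z) = (1 + 9/13z)/(1 − 4/13z).

Solve |R(x)|<1 on ℝ⁻.
x=-1.12: |R|=0.1670
R=−1: 1+9/13x = −1+4/13x ⇒ -5/13x=2 ⇒ x=2/(-5/13)=-5.2000
Confirm numerically:
  x=-2.489: |R|=0.40952 <1
  x=-2.283: |R|=0.34100 <1
  x=-2.184: |R|=0.30622 <1
  x=-5.757: |R|=1.07730 >1
  x=-5.533: |R|=1.04739 >1
  x=-5.410: |R|=1.03031 >1
Stable set (-5.2000, 0).

z* = -5.2000.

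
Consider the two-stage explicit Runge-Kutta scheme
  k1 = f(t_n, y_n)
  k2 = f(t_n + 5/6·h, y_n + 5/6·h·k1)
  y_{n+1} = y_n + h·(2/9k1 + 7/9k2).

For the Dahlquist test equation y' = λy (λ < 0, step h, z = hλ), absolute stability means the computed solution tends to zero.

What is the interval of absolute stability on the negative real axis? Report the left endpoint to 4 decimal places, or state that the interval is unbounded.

Test eqn y'=λy, z=hλ:
  k1=λy_n ⇒ h·k1=z·y_n;  k2=λ(1+5/6z)y_n ⇒ h·k2=z(1+5/6z)y_n
  y_{n+1}/y_n = 1 + 2/9z + 7/9z(1+5/6z) = 1 + z + 35/54z²
  ⇒ R(z) = 1 + z + 35/54z².

Need |R(x)|<1, x<0.
x=-1.54: |R|=0.9971
R=1: x+35/54x²=0 ⇒ x=−54/35=-1.5429; min R=1−1/(4·35/54)=0.6143>−1
Confirm numerically:
  x=-1.470: |R|=0.93058 <1
  x=-1.333: |R|=0.81869 <1
  x=-0.931: |R|=0.63079 <1
  x=-2.101: |R|=1.76006 >1
  x=-2.052: |R|=1.67716 >1
  x=-2.040: |R|=1.65733 >1
Interval (-1.5429, 0).

z∈(-1.5429,0).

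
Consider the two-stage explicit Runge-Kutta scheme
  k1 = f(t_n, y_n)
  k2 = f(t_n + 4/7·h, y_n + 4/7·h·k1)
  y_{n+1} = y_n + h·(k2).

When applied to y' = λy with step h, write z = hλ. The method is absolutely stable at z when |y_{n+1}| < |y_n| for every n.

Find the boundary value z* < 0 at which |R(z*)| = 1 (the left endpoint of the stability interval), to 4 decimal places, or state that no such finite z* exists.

left endpoint -1.7500.

With y'=λy (z=hλ):
  k1=λy_n ⇒ h·k1=z·y_n;  k2=λ(1+4/7z)y_n ⇒ h·k2=z(1+4/7z)y_n
  y_{n+1}/y_n = 1 + z(1+4/7z) = 1 + z + 4/7z²
  Hence R(z) = 1 + z + 4/7z².

Solve |R(x)|<1 on ℝ⁻.
x=-1.5: |R|=0.7857
R=1: x+4/7x²=0 ⇒ x=−7/4=-1.7500; min R=1−1/(4·4/7)=0.5625>−1
Confirm numerically:
  x=-1.328: |R|=0.67976 <1
  x=-1.300: |R|=0.66571 <1
  x=-1.173: |R|=0.61325 <1
  x=-1.167: |R|=0.61122 <1
  x=-2.214: |R|=1.58703 >1
  x=-2.212: |R|=1.58397 >1
  x=-1.929: |R|=1.19731 >1
Interval (-1.7500, 0).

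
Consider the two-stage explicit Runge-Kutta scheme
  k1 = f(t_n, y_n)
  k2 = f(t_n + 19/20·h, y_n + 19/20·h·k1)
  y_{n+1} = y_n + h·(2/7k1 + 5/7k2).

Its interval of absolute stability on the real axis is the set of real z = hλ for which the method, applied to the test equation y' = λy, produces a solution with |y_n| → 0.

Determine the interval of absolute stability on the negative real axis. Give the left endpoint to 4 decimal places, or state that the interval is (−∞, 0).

z∈(-1.4737,0).

With y'=λy (z=hλ):
  k1=λy_n ⇒ h·k1=z·y_n;  k2=λ(1+19/20z)y_n ⇒ h·k2=z(1+19/20z)y_n
  y_{n+1}/y_n = 1 + 2/7z + 5/7z(1+19/20z) = 1 + z + 19/28z²
  so R(z) = 1 + z + 19/28z².

Need |R(x)|<1, x<0.
x=-1.43: |R|=0.9576
R=1: x+19/28x²=0 ⇒ x=−28/19=-1.4737; min R=1−1/(4·19/28)=0.6316>−1
Confirm numerically:
  x=-1.423: |R|=0.95106 <1
  x=-1.076: |R|=0.70963 <1
  x=-1.039: |R|=0.69353 <1
  x=-0.927: |R|=0.65612 <1
  x=-2.013: |R|=1.73669 >1
  x=-1.972: |R|=1.66682 >1
  x=-1.819: |R|=1.42623 >1
So |R|<1 on (-1.4737, 0).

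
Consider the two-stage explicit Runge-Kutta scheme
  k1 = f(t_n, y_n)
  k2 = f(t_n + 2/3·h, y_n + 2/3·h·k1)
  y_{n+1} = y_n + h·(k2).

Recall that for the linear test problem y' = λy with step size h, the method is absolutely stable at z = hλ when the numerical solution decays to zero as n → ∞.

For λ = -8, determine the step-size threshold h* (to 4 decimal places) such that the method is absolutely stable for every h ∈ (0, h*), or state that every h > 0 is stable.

(-1.5000,0); λ=-8 ⇒ h* = (3/2)/8 = 0.1875.

On y'=λy, z=hλ:
  k1=λy_n ⇒ h·k1=z·y_n;  k2=λ(1+2/3z)y_n ⇒ h·k2=z(1+2/3z)y_n
  y_{n+1}/y_n = 1 + z(1+2/3z) = 1 + z + 2/3z²
  R(z) = 1 + z + 2/3z².

Need |R(x)|<1, x<0.
x=-0.5: |R|=0.6667
R=1: x+2/3x²=0 ⇒ x=−3/2=-1.5000; min R=1−1/(4·2/3)=0.6250>−1
Confirm numerically:
  x=-1.478: |R|=0.97832 <1
  x=-1.327: |R|=0.84695 <1
  x=-0.818: |R|=0.62808 <1
  x=-2.089: |R|=1.82028 >1
  x=-1.720: |R|=1.25227 >1
Stable set (-1.5000, 0).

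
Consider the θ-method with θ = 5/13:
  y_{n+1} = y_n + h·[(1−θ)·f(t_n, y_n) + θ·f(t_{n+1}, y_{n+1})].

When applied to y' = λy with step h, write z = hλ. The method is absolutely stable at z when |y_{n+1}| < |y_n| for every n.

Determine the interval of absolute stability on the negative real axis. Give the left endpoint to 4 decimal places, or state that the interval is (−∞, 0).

(-8.6667, 0).

With y'=λy (z=hλ):
  y_{n+1} = y_n + z·[8/13·y_n + 5/13·y_{n+1}] ⇒ (1 − 5/13z)y_{n+1} = (1 + 8/13z)y_n
  R(z) = (1 + 8/13z)/(1 − 5/13z).

Boundary: |R(x)|=1, x<0.
x=-1.73: |R|=0.0388
R=−1: 1+8/13x = −1+5/13x ⇒ -3/13x=2 ⇒ x=2/(-3/13)=-8.6667
Confirm numerically:
  x=-7.139: |R|=0.90588 <1
  x=-6.487: |R|=0.85608 <1
  x=-5.037: |R|=0.71484 <1
  x=-9.243: |R|=1.02920 >1
  x=-8.805: |R|=1.00728 >1
Stable set (-8.6667, 0).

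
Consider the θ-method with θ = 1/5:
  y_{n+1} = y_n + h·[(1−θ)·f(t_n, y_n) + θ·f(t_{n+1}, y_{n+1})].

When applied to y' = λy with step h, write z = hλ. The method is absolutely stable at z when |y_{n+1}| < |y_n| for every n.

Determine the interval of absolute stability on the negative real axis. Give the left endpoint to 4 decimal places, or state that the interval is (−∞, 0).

With y'=λy (z=hλ):
  y_{n+1} = y_n + z·[4/5·y_n + 1/5·y_{n+1}] ⇒ (1 − 1/5z)y_{n+1} = (1 + 4/5z)y_n
  so R(z) = (1 + 4/5z)/(1 − 1/5z).

Need |R(x)|<1, x<0.
x=-0.84: |R|=0.2808
R=−1: 1+4/5x = −1+1/5x ⇒ -3/5x=2 ⇒ x=2/(-3/5)=-3.3333
Confirm numerically:
  x=-3.050: |R|=0.89441 <1
  x=-2.572: |R|=0.69836 <1
  x=-1.573: |R|=0.19656 <1
  x=-1.536: |R|=0.17503 <1
  x=-3.880: |R|=1.18468 >1
  x=-3.834: |R|=1.17002 >1
  x=-3.401: |R|=1.02416 >1
Interval (-3.3333, 0).

(-3.3333, 0).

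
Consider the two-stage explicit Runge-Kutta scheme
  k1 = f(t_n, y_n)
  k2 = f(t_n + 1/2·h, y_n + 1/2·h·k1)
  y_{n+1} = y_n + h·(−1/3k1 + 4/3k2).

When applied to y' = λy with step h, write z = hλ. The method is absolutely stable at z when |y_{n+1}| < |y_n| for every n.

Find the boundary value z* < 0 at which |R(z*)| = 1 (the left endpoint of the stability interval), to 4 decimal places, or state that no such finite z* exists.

z* = -1.5000.

Set f=λy, z=hλ:
  k1=λy_n ⇒ h·k1=z·y_n;  k2=λ(1+1/2z)y_n ⇒ h·k2=z(1+1/2z)y_n
  y_{n+1}/y_n = 1 − 1/3z + 4/3z(1+1/2z) = 1 + z + 2/3z²
  R(z) = 1 + z + 2/3z².

Find x<0 with |R(x)|<1.
x=-1.77: |R|=1.3186
R=1: x+2/3x²=0 ⇒ x=−3/2=-1.5000; min R=1−1/(4·2/3)=0.6250>−1
Confirm numerically:
  x=-1.430: |R|=0.93327 <1
  x=-1.382: |R|=0.89128 <1
  x=-1.242: |R|=0.78638 <1
  x=-0.998: |R|=0.66600 <1
  x=-2.013: |R|=1.68845 >1
  x=-1.942: |R|=1.57224 >1
  x=-1.890: |R|=1.49140 >1
Stable set (-1.5000, 0).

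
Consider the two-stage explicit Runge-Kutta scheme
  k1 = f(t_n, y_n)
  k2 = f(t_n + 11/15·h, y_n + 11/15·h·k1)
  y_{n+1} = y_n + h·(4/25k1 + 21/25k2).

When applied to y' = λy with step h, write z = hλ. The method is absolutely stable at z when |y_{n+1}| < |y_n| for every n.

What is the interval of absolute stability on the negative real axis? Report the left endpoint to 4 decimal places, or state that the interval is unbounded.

Set f=λy, z=hλ:
  k1=λy_n ⇒ h·k1=z·y_n;  k2=λ(1+11/15z)y_n ⇒ h·k2=z(1+11/15z)y_n
  y_{n+1}/y_n = 1 + 4/25z + 21/25z(1+11/15z) = 1 + z + 77/125z²
  R(z) = 1 + z + 77/125z².

Solve |R(x)|<1 on ℝ⁻.
x=-0.75: |R|=0.5965
R=1: x+77/125x²=0 ⇒ x=−125/77=-1.6234; min R=1−1/(4·77/125)=0.5942>−1
Confirm numerically:
  x=-1.423: |R|=0.82436 <1
  x=-1.392: |R|=0.80160 <1
  x=-0.827: |R|=0.59430 <1
  x=-0.706: |R|=0.60104 <1
  x=-2.181: |R|=1.74916 >1
  x=-1.956: |R|=1.40078 >1
So |R|<1 on (-1.6234, 0).

z∈(-1.6234,0).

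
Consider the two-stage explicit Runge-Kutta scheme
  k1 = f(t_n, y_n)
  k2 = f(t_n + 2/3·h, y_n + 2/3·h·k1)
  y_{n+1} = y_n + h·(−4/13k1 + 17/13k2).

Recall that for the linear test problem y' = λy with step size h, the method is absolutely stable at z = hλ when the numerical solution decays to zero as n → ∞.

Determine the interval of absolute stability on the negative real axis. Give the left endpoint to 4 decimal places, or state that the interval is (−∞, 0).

With y'=λy (z=hλ):
  k1=λy_n ⇒ h·k1=z·y_n;  k2=λ(1+2/3z)y_n ⇒ h·k2=z(1+2/3z)y_n
  y_{n+1}/y_n = 1 − 4/13z + 17/13z(1+2/3z) = 1 + z + 34/39z²
  Hence R(z) = 1 + z + 34/39z².

Boundary: |R(x)|=1, x<0.
x=-0.98: |R|=0.8573
R=1: x+34/39x²=0 ⇒ x=−39/34=-1.1471; min R=1−1/(4·34/39)=0.7132>−1
Confirm numerically:
  x=-1.105: |R|=0.95948 <1
  x=-0.706: |R|=0.72853 <1
  x=-0.578: |R|=0.71325 <1
  x=-0.473: |R|=0.72205 <1
  x=-1.667: |R|=1.75562 >1
  x=-1.485: |R|=1.43750 >1
Stable set (-1.1471, 0).

z∈(-1.1471,0).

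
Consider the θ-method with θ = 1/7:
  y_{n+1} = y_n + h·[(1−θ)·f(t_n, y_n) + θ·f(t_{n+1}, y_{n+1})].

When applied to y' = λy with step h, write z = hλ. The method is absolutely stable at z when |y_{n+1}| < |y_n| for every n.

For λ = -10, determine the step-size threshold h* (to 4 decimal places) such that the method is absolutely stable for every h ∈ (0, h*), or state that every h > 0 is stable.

(-2.8000,0); λ=-10 ⇒ h* = (14/5)/10 = 0.2800.

Test eqn y'=λy, z=hλ:
  y_{n+1} = y_n + z·[6/7·y_n + 1/7·y_{n+1}] ⇒ (1 − 1/7z)y_{n+1} = (1 + 6/7z)y_n
  ⇒ R(z) = (1 + 6/7z)/(1 − 1/7z).

Need |R(x)|<1, x<0.
x=-0.32: |R|=0.6940
R=−1: 1+6/7x = −1+1/7x ⇒ -5/7x=2 ⇒ x=2/(-5/7)=-2.8000
Confirm numerically:
  x=-2.565: |R|=0.87716 <1
  x=-2.349: |R|=0.75880 <1
  x=-1.632: |R|=0.32345 <1
  x=-1.368: |R|=0.14436 <1
  x=-3.393: |R|=1.28529 >1
  x=-3.134: |R|=1.16479 >1
  x=-2.838: |R|=1.01931 >1
So |R|<1 on (-2.8000, 0).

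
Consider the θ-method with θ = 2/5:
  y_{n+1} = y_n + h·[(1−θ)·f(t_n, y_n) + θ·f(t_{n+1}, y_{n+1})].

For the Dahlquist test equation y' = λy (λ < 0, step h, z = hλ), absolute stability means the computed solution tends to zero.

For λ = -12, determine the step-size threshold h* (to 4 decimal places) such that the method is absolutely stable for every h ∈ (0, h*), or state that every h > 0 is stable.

Test eqn y'=λy, z=hλ:
  y_{n+1} = y_n + z·[3/5·y_n + 2/5·y_{n+1}] ⇒ (1 − 2/5z)y_{n+1} = (1 + 3/5z)y_n
  R(z) = (1 + 3/5z)/(1 − 2/5z).

Need |R(x)|<1, x<0.
x=-0.6: |R|=0.5161
R=−1: 1+3/5x = −1+2/5x ⇒ -1/5x=2 ⇒ x=2/(-1/5)=-10.0000
Confirm numerically:
  x=-9.117: |R|=0.96200 <1
  x=-7.353: |R|=0.86568 <1
  x=-6.236: |R|=0.78457 <1
  x=-4.691: |R|=0.63086 <1
  x=-10.081: |R|=1.00322 >1
  x=-10.058: |R|=1.00231 >1
Interval (-10.0000, 0).

(-10.0000,0); λ=-12 ⇒ h* = (10)/12 = 0.8333.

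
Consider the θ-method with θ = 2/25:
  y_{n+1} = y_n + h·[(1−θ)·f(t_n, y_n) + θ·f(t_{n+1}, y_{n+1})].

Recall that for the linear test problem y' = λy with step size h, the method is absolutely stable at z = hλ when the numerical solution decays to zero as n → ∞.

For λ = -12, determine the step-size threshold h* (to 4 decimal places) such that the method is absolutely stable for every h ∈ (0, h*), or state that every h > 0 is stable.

With y'=λy (z=hλ):
  y_{n+1} = y_n + z·[23/25·y_n + 2/25·y_{n+1}] ⇒ (1 − 2/25z)y_{n+1} = (1 + 23/25z)y_n
  Hence R(z) = (1 + 23/25z)/(1 − 2/25z).

Need |R(x)|<1, x<0.
x=-1.64: |R|=0.4498
R=−1: 1+23/25x = −1+2/25x ⇒ -21/25x=2 ⇒ x=2/(-21/25)=-2.3810
Confirm numerically:
  x=-2.079: |R|=0.78253 <1
  x=-1.767: |R|=0.54815 <1
  x=-1.372: |R|=0.23630 <1
  x=-2.921: |R|=1.36771 >1
  x=-2.811: |R|=1.29492 >1
Stable set (-2.3810, 0).

(-2.3810,0); λ=-12 ⇒ h* = (50/21)/12 = 0.1984.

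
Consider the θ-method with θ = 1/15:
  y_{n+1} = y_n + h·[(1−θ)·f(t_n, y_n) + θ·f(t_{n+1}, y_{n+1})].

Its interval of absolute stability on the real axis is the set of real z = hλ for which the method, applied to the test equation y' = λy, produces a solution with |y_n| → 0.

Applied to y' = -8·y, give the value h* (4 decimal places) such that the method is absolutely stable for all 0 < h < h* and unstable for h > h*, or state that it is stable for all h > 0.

(-2.3077,0); λ=-8 ⇒ h* = (30/13)/8 = 0.2885.

Test eqn y'=λy, z=hλ:
  y_{n+1} = y_n + z·[14/15·y_n + 1/15·y_{n+1}] ⇒ (1 − 1/15z)y_{n+1} = (1 + 14/15z)y_n
  R(z) = (1 + 14/15z)/(1 − 1/15z).

Find x<0 with |R(x)|<1.
x=-1.23: |R|=0.1368
R=−1: 1+14/15x = −1+1/15x ⇒ -13/15x=2 ⇒ x=2/(-13/15)=-2.3077
Confirm numerically:
  x=-2.267: |R|=0.96936 <1
  x=-2.244: |R|=0.95198 <1
  x=-1.384: |R|=0.26709 <1
  x=-2.743: |R|=1.31894 >1
  x=-2.432: |R|=1.09270 >1
  x=-2.419: |R|=1.08307 >1
Stable set (-2.3077, 0).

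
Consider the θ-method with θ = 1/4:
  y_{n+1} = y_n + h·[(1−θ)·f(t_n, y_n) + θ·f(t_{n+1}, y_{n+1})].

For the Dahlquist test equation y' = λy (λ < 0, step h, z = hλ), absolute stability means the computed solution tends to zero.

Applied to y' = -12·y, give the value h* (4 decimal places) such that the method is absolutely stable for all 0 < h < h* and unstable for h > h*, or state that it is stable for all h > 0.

Test eqn y'=λy, z=hλ:
  y_{n+1} = y_n + z·[3/4·y_n + 1/4·y_{n+1}] ⇒ (1 − 1/4z)y_{n+1} = (1 + 3/4z)y_n
  Hence R(z) = (1 + 3/4z)/(1 − 1/4z).

Boundary: |R(x)|=1, x<0.
x=-1.4: |R|=0.0370
R=−1: 1+3/4x = −1+1/4x ⇒ -1/2x=2 ⇒ x=2/(-1/2)=-4.0000
Confirm numerically:
  x=-3.814: |R|=0.95239 <1
  x=-3.316: |R|=0.81301 <1
  x=-2.600: |R|=0.57576 <1
  x=-4.385: |R|=1.09183 >1
  x=-4.356: |R|=1.08521 >1
  x=-4.022: |R|=1.00548 >1
Interval (-4.0000, 0).

(-4.0000,0); λ=-12 ⇒ h* = (4)/12 = 0.3333.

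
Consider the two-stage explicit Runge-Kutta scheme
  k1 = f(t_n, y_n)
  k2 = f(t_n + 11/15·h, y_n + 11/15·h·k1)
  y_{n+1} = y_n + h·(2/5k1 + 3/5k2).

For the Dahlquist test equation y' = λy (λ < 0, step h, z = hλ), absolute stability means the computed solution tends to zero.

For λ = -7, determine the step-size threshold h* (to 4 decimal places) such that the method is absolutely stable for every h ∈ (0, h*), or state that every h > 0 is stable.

Set f=λy, z=hλ:
  k1=λy_n ⇒ h·k1=z·y_n;  k2=λ(1+11/15z)y_n ⇒ h·k2=z(1+11/15z)y_n
  y_{n+1}/y_n = 1 + 2/5z + 3/5z(1+11/15z) = 1 + z + 11/25z²
  R(z) = 1 + z + 11/25z².

Solve |R(x)|<1 on ℝ⁻.
x=-0.98: |R|=0.4426
R=1: x+11/25x²=0 ⇒ x=−25/11=-2.2727; min R=1−1/(4·11/25)=0.4318>−1
Confirm numerically:
  x=-2.154: |R|=0.88748 <1
  x=-1.992: |R|=0.75395 <1
  x=-1.233: |R|=0.43593 <1
  x=-1.176: |R|=0.43251 <1
  x=-2.508: |R|=1.25963 >1
  x=-2.481: |R|=1.22736 >1
So |R|<1 on (-2.2727, 0).

(-2.2727,0); λ=-7 ⇒ h* = (25/11)/7 = 0.3247.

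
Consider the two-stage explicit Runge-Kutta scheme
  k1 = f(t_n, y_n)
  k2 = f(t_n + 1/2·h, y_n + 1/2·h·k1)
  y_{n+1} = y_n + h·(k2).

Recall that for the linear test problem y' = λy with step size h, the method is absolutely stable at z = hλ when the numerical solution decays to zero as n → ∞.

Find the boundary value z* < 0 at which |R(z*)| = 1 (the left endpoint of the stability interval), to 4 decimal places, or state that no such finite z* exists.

z* = -2.0000.

With y'=λy (z=hλ):
  k1=λy_n ⇒ h·k1=z·y_n;  k2=λ(1+1/2z)y_n ⇒ h·k2=z(1+1/2z)y_n
  y_{n+1}/y_n = 1 + z(1+1/2z) = 1 + z + 1/2z²
  so R(z) = 1 + z + 1/2z².

Boundary: |R(x)|=1, x<0.
x=-0.66: |R|=0.5578
R=1: x+1/2x²=0 ⇒ x=−2=-2.0000; min R=1−1/(4·1/2)=0.5000>−1
Confirm numerically:
  x=-1.641: |R|=0.70544 <1
  x=-1.514: |R|=0.63210 <1
  x=-1.145: |R|=0.51051 <1
  x=-2.459: |R|=1.56434 >1
  x=-2.060: |R|=1.06180 >1
  x=-2.030: |R|=1.03045 >1
So |R|<1 on (-2.0000, 0).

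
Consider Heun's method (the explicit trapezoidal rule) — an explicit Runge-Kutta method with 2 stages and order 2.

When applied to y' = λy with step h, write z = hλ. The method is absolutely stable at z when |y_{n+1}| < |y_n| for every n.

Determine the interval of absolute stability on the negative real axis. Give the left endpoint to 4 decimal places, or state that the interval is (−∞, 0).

Test eqn y'=λy, z=hλ:
  order 2, 2-stage ⇒ R(z)=1+z+z^2/2
  (e.g. R(-0.56)=0.59680, |R|=0.59680)

Boundary: |R(x)|=1, x<0.
x=-0.56: |R|=0.5968
|R(-2.02)|=1.0202 |R(-1.51)|=0.6300 |R(-0.98)|=0.5002
Bisect:
  x_lo=-2.8234 |R|=2.1623  x_hi=-0.3498 |R|=0.7114
  mid=-1.58659 |R|=0.67204 →hi
  mid=-2.20498 |R|=1.22599 →lo
  mid=-1.89578 |R|=0.90121 →hi
  mid=-2.05038 |R|=1.05165 →lo
  mid=-1.97308 |R|=0.97344 →hi
  mid=-2.01173 |R|=1.01180 →lo
  mid=-1.99241 |R|=0.99244 →hi
  mid=-2.00207 |R|=1.00207 →lo
  ...
  [-2.00011,-1.99996] ⇒ x*=-2.0000
Interval (-2.0000, 0).

z∈(-2.0000,0).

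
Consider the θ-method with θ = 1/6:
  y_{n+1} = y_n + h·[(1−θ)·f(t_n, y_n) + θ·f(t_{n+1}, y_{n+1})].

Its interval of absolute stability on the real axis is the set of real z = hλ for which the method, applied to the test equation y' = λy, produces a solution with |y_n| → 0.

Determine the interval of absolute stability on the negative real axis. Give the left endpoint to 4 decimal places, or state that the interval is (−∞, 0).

On y'=λy, z=hλ:
  y_{n+1} = y_n + z·[5/6·y_n + 1/6·y_{n+1}] ⇒ (1 − 1/6z)y_{n+1} = (1 + 5/6z)y_n
  Hence R(z) = (1 + 5/6z)/(1 − 1/6z).

Boundary: |R(x)|=1, x<0.
x=-0.7: |R|=0.3731
R=−1: 1+5/6x = −1+1/6x ⇒ -2/3x=2 ⇒ x=2/(-2/3)=-3.0000
Confirm numerically:
  x=-2.949: |R|=0.97720 <1
  x=-2.576: |R|=0.80224 <1
  x=-1.647: |R|=0.29227 <1
  x=-1.602: |R|=0.26440 <1
  x=-3.333: |R|=1.14272 >1
  x=-3.215: |R|=1.09333 >1
  x=-3.021: |R|=1.00931 >1
So |R|<1 on (-3.0000, 0).

(-3.0000, 0).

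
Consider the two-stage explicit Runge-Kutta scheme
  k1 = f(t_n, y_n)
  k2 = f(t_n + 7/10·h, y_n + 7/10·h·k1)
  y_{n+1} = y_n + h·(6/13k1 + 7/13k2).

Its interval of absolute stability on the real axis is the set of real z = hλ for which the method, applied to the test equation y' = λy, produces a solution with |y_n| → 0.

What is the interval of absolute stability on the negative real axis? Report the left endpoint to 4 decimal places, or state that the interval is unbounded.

Set f=λy, z=hλ:
  k1=λy_n ⇒ h·k1=z·y_n;  k2=λ(1+7/10z)y_n ⇒ h·k2=z(1+7/10z)y_n
  y_{n+1}/y_n = 1 + 6/13z + 7/13z(1+7/10z) = 1 + z + 49/130z²
  ⇒ R(z) = 1 + z + 49/130z².

Boundary: |R(x)|=1, x<0.
x=-1.16: |R|=0.3472
R=1: x+49/130x²=0 ⇒ x=−130/49=-2.6531; min R=1−1/(4·49/130)=0.3367>−1
Confirm numerically:
  x=-2.519: |R|=0.87271 <1
  x=-1.657: |R|=0.37790 <1
  x=-1.222: |R|=0.34085 <1
  x=-1.165: |R|=0.34657 <1
  x=-2.807: |R|=1.16287 >1
  x=-2.758: |R|=1.10909 >1
So |R|<1 on (-2.6531, 0).

z∈(-2.6531,0).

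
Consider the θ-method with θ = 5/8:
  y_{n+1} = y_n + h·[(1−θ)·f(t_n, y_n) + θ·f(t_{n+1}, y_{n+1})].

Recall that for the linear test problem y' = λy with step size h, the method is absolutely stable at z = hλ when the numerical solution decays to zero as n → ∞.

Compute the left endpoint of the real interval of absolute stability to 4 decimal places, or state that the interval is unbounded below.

unbounded; (−∞, 0).

With y'=λy (z=hλ):
  y_{n+1} = y_n + z·[3/8·y_n + 5/8·y_{n+1}] ⇒ (1 − 5/8z)y_{n+1} = (1 + 3/8z)y_n
  ⇒ R(z) = (1 + 3/8z)/(1 − 5/8z).

Need |R(x)|<1, x<0.
x=-0.91: |R|=0.4199
x=-2: |R|=0.1111
x=-10: |R|=0.3793
x=-100: |R|=0.5748
θ=5/8≥1/2 ⇒ |1+3/8x|<|1−5/8x| ∀x<0 ⇒ interval (−∞,0).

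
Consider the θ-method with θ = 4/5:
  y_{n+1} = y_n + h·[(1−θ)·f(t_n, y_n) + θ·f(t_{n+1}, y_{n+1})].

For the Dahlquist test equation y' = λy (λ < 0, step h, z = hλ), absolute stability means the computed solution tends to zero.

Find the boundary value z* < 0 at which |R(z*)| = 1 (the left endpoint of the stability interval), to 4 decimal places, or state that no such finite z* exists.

unbounded; (−∞, 0).

On y'=λy, z=hλ:
  y_{n+1} = y_n + z·[1/5·y_n + 4/5·y_{n+1}] ⇒ (1 − 4/5z)y_{n+1} = (1 + 1/5z)y_n
  ⇒ R(z) = (1 + 1/5z)/(1 − 4/5z).

Boundary: |R(x)|=1, x<0.
x=-1.59: |R|=0.3002
x=-2: |R|=0.2308
x=-10: |R|=0.1111
x=-100: |R|=0.2346
θ=4/5≥1/2 ⇒ |1+1/5x|<|1−4/5x| ∀x<0 ⇒ unbounded interval.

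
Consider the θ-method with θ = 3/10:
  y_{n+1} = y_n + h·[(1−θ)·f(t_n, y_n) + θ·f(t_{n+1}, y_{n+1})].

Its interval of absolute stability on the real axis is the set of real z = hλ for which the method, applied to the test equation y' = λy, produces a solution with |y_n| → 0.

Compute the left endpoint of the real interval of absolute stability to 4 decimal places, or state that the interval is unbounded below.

left endpoint -5.0000.

With y'=λy (z=hλ):
  y_{n+1} = y_n + z·[7/10·y_n + 3/10·y_{n+1}] ⇒ (1 − 3/10z)y_{n+1} = (1 + 7/10z)y_n
  R(z) = (1 + 7/10z)/(1 − 3/10z).

Solve |R(x)|<1 on ℝ⁻.
x=-1.79: |R|=0.1646
R=−1: 1+7/10x = −1+3/10x ⇒ -2/5x=2 ⇒ x=2/(-2/5)=-5.0000
Confirm numerically:
  x=-3.249: |R|=0.64531 <1
  x=-2.964: |R|=0.56892 <1
  x=-2.664: |R|=0.48066 <1
  x=-2.378: |R|=0.38788 <1
  x=-5.595: |R|=1.08886 >1
  x=-5.176: |R|=1.02758 >1
So |R|<1 on (-5.0000, 0).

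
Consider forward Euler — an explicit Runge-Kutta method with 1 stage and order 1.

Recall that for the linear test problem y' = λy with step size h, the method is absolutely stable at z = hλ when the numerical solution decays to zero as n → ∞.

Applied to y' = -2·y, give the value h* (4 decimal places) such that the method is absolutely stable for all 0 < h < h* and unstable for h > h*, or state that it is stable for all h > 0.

With y'=λy (z=hλ):
  order 1, 1-stage ⇒ R(z)=1+z
  (e.g. R(-0.9)=0.10000, |R|=0.10000)

Find x<0 with |R(x)|<1.
x=-0.9: |R|=0.1000
|R(-1.54)|=0.5400 |R(-0.63)|=0.3700 |R(-0.62)|=0.3800
Bisect:
  x_lo=-2.7575 |R|=1.7575  x_hi=-0.1976 |R|=0.8024
  mid=-1.47751 |R|=0.47751 →hi
  mid=-2.11748 |R|=1.11748 →lo
  mid=-1.79750 |R|=0.79750 →hi
  mid=-1.95749 |R|=0.95749 →hi
  mid=-2.03749 |R|=1.03749 →lo
  mid=-1.99749 |R|=0.99749 →hi
  mid=-2.01749 |R|=1.01749 →lo
  mid=-2.00749 |R|=1.00749 →lo
  ...
  [-2.00015,-1.99999] ⇒ x*=-2.0000
So |R|<1 on (-2.0000, 0).

(-2.0000,0); λ=-2 ⇒ h* = 1.0000.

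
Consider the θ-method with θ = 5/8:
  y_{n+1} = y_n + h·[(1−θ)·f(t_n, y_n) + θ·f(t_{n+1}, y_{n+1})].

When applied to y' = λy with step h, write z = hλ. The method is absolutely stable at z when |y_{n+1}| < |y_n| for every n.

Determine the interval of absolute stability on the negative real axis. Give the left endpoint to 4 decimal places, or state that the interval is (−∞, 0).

unbounded; (−∞, 0).

Test eqn y'=λy, z=hλ:
  y_{n+1} = y_n + z·[3/8·y_n + 5/8·y_{n+1}] ⇒ (1 − 5/8z)y_{n+1} = (1 + 3/8z)y_n
  ⇒ R(z) = (1 + 3/8z)/(1 − 5/8z).

Boundary: |R(x)|=1, x<0.
x=-1.21: |R|=0.3110
x=-2: |R|=0.1111
x=-10: |R|=0.3793
x=-100: |R|=0.5748
θ=5/8≥1/2 ⇒ |1+3/8x|<|1−5/8x| ∀x<0 ⇒ stable on all of ℝ⁻.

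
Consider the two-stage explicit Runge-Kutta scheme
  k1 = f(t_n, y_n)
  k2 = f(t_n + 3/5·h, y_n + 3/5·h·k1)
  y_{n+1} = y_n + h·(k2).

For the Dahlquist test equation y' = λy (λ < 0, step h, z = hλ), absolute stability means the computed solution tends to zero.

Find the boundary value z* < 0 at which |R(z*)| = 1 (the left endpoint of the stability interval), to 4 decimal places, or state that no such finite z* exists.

z* = -1.6667.

Test eqn y'=λy, z=hλ:
  k1=λy_n ⇒ h·k1=z·y_n;  k2=λ(1+3/5z)y_n ⇒ h·k2=z(1+3/5z)y_n
  y_{n+1}/y_n = 1 + z(1+3/5z) = 1 + z + 3/5z²
  so R(z) = 1 + z + 3/5z².

Boundary: |R(x)|=1, x<0.
x=-1.31: |R|=0.7197
R=1: x+3/5x²=0 ⇒ x=−5/3=-1.6667; min R=1−1/(4·3/5)=0.5833>−1
Confirm numerically:
  x=-1.507: |R|=0.85563 <1
  x=-1.377: |R|=0.76068 <1
  x=-1.019: |R|=0.60402 <1
  x=-2.089: |R|=1.52935 >1
  x=-2.054: |R|=1.47735 >1
  x=-1.998: |R|=1.39720 >1
Stable set (-1.6667, 0).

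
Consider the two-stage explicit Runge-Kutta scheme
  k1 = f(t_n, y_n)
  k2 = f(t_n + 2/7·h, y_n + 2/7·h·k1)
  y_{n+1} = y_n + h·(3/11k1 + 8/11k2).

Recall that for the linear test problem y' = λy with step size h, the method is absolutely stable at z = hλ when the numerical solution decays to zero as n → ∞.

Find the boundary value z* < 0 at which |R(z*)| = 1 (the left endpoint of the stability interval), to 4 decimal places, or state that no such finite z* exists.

left endpoint -4.8125.

With y'=λy (z=hλ):
  k1=λy_n ⇒ h·k1=z·y_n;  k2=λ(1+2/7z)y_n ⇒ h·k2=z(1+2/7z)y_n
  y_{n+1}/y_n = 1 + 3/11z + 8/11z(1+2/7z) = 1 + z + 16/77z²
  so R(z) = 1 + z + 16/77z².

Find x<0 with |R(x)|<1.
x=-0.92: |R|=0.2559
R=1: x+16/77x²=0 ⇒ x=−77/16=-4.8125; min R=1−1/(4·16/77)=-0.2031>−1
Confirm numerically:
  x=-3.886: |R|=0.25187 <1
  x=-2.639: |R|=0.19187 <1
  x=-2.345: |R|=0.20235 <1
  x=-2.211: |R|=0.19520 <1
  x=-5.259: |R|=1.48793 >1
  x=-5.245: |R|=1.47137 >1
  x=-5.129: |R|=1.33732 >1
So |R|<1 on (-4.8125, 0).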